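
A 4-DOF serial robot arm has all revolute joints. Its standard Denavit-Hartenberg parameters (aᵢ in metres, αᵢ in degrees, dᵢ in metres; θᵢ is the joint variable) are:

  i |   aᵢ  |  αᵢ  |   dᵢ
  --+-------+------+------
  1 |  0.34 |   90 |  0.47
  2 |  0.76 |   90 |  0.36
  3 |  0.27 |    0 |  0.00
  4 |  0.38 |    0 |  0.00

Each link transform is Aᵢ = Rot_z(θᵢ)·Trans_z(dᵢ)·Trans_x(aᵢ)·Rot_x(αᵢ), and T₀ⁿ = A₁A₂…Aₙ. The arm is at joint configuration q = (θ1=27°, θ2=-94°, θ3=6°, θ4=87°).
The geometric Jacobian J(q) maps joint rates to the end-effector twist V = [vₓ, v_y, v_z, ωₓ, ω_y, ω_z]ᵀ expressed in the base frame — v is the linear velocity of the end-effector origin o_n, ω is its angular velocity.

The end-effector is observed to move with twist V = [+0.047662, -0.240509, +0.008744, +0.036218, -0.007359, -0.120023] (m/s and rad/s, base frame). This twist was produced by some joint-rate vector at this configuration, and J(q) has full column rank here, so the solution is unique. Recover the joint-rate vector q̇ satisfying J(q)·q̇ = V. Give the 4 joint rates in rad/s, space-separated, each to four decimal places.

o_n = [0.5888, -0.5616, -0.5362]
J₁: ẑ×o_n = [0.5616, 0.5888, -0.0000], ω = ẑ
J2: z=[0.4540, -0.8910, 0.0000] o=[0.3029, 0.1544, 0.4700] → [0.8965, 0.4568, -0.0704, 0.4540, -0.8910, 0.0000]
J3: z=[-0.8888, -0.4529, 0.0698] o=[0.4191, -0.1905, -0.2881] → [0.1382, -0.2086, 0.4067, -0.8888, -0.4529, 0.0698]
J4: z=[-0.8888, -0.4529, 0.0698] o=[0.4153, -0.2241, -0.5560] → [0.0146, 0.0297, 0.3786, -0.8888, -0.4529, 0.0698]
q̇ = J⁺·V = [-0.1180, 0.0230, 0.7580, -0.7870]

-0.1180 0.0230 0.7580 -0.7870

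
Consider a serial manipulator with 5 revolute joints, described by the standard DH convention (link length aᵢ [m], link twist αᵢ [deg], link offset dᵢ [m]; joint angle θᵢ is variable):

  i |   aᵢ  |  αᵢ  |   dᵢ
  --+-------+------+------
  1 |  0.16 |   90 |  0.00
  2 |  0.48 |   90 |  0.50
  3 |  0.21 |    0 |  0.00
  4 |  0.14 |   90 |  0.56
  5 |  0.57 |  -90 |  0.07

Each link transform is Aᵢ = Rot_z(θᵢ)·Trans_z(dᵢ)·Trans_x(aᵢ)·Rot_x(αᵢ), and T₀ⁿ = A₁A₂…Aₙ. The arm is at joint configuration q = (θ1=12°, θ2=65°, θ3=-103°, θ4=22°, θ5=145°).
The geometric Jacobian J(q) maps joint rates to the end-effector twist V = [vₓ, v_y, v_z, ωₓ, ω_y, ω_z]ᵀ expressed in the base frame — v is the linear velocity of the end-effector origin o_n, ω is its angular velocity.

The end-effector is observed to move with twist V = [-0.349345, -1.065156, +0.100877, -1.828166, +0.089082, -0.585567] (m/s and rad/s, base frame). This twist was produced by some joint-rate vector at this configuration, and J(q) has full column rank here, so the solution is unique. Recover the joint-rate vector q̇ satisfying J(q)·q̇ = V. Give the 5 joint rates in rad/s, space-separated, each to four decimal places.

o_n = [1.1982, -0.3662, -0.0916]
J₁: ẑ×o_n = [0.3662, 1.1982, -0.0000], ω = ẑ
J2: z=[0.2079, -0.9781, 0.0000] o=[0.1565, 0.0333, 0.0000] → [0.0896, 0.0191, 0.9359, 0.2079, -0.9781, 0.0000]
J3: z=[0.8865, 0.1884, -0.4226] o=[0.4589, -0.4136, 0.4350] → [-0.0792, 0.1544, -0.0973, 0.8865, 0.1884, -0.4226]
J4: z=[0.8865, 0.1884, -0.4226] o=[0.3968, -0.2176, 0.3922] → [-0.1540, 0.0902, -0.2827, 0.8865, 0.1884, -0.4226]
J5: z=[-0.4408, 0.0662, -0.8951] o=[0.8736, 0.0251, 0.1754] → [-0.3679, -0.4083, 0.1510, -0.4408, 0.0662, -0.8951]
q̇ = J⁺·V = [-0.4060, -0.3230, -0.9060, -0.6220, 0.9220]

-0.4060 -0.3230 -0.9060 -0.6220 0.9220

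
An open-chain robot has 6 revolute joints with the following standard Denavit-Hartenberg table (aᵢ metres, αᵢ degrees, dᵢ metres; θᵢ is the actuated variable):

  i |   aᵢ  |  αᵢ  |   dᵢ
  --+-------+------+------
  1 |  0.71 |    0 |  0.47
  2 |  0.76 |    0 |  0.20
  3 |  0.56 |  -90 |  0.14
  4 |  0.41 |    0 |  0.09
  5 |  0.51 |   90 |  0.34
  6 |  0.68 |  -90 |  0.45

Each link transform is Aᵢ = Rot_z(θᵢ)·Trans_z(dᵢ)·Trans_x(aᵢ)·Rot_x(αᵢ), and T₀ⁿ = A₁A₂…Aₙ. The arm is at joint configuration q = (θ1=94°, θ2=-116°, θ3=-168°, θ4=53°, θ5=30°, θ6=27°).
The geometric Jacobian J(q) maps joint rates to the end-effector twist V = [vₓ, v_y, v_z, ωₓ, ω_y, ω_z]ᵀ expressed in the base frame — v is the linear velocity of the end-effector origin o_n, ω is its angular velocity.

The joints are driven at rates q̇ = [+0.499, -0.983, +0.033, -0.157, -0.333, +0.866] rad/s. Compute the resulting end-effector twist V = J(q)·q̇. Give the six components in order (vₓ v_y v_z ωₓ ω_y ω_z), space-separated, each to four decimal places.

o_n = [-0.8414, -0.0627, -0.5702]
J₁: ẑ×o_n = [0.0627, -0.8414, 0.0000], ω = ẑ
J2: z=[0.0000, 0.0000, 1.0000] o=[-0.0495, 0.7083, 0.4700] → [0.7709, -0.7919, 0.0000, 0.0000, 0.0000, 1.0000]
J3: z=[0.0000, 0.0000, 1.0000] o=[0.6551, 0.4236, 0.6700] → [0.4862, -1.4966, 0.0000, 0.0000, 0.0000, 1.0000]
J4: z=[-0.1736, -0.9848, 0.0000] o=[0.1036, 0.5208, 0.8100] → [1.3592, -0.2397, -0.8294, -0.1736, -0.9848, 0.0000]
J5: z=[-0.1736, -0.9848, 0.0000] o=[-0.1550, 0.4750, 0.4826] → [1.0367, -0.1828, -0.5826, -0.1736, -0.9848, 0.0000]
J6: z=[-0.9775, 0.1724, 0.1219] o=[-0.2752, 0.1510, -0.0236] → [-0.0682, -0.6032, 0.3064, -0.9775, 0.1724, 0.1219]
V = J·q̇ = [-1.3282, -0.1147, 0.5896, -0.7614, 0.6318, -0.3455]

-1.3282 -0.1147 0.5896 -0.7614 0.6318 -0.3455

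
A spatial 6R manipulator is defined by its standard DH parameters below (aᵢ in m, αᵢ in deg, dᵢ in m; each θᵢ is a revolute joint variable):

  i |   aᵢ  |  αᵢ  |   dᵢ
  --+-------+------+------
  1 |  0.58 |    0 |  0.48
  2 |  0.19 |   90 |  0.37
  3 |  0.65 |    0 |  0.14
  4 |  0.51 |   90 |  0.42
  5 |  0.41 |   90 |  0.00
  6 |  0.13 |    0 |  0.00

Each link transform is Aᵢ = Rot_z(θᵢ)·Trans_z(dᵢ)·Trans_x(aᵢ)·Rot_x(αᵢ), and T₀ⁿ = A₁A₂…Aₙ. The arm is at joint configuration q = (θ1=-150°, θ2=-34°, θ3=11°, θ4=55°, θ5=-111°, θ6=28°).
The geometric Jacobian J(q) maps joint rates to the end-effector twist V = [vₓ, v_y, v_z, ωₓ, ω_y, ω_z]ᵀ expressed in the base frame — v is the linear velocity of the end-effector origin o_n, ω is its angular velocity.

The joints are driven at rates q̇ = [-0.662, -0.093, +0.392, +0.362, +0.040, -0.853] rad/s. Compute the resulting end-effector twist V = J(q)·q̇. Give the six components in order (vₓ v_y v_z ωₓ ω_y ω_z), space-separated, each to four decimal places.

o_n = [-1.5097, -0.1493, 1.2433]
J₁: ẑ×o_n = [0.1493, -1.5097, 0.0000], ω = ẑ
J2: z=[0.0000, 0.0000, 1.0000] o=[-0.5023, -0.2900, 0.4800] → [-0.1407, -1.0074, 0.0000, 0.0000, 0.0000, 1.0000]
J3: z=[0.0698, 0.9976, 0.0000] o=[-0.6918, -0.2767, 0.8500] → [0.3923, -0.0274, 0.8248, 0.0698, 0.9976, 0.0000]
J4: z=[0.0698, 0.9976, 0.0000] o=[-1.3186, -0.0926, 0.9740] → [0.2686, -0.0188, 0.1867, 0.0698, 0.9976, 0.0000]
J5: z=[-0.9113, 0.0637, -0.4067] o=[-1.4962, 0.3409, 1.4399] → [-0.2119, -0.1737, 0.4476, -0.9113, 0.0637, -0.4067]
J6: z=[0.4038, 0.3310, -0.8529] o=[-1.4633, -0.0451, 1.3057] → [-0.1095, 0.0648, -0.0267, 0.4038, 0.3310, -0.8529]
V = J·q̇ = [0.2502, 1.0133, 0.4316, -0.3283, 0.4724, -0.0438]

0.2502 1.0133 0.4316 -0.3283 0.4724 -0.0438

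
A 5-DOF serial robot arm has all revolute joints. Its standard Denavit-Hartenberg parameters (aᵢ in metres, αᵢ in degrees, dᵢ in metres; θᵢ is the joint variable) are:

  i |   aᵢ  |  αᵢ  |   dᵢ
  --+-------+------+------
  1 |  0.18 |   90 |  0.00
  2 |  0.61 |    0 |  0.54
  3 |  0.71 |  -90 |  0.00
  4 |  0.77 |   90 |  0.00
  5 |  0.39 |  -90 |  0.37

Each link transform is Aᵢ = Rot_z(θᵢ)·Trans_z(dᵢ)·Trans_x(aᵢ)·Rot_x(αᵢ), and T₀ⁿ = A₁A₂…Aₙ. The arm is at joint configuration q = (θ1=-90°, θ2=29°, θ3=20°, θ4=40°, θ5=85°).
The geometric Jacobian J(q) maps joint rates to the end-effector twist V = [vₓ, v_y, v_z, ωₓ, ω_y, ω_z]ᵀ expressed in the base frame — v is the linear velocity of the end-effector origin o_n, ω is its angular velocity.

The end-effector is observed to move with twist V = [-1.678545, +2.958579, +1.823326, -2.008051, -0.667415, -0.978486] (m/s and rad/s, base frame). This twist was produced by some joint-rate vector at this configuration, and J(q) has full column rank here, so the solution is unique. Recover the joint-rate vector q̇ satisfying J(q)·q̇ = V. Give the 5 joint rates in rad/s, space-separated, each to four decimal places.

-0.6930 0.9270 0.8160 -0.6910 0.3460

o_n = [-0.3066, -1.4462, 1.7308]
J₁: ẑ×o_n = [1.4462, -0.3066, 0.0000], ω = ẑ
J2: z=[-1.0000, -0.0000, 0.0000] o=[0.0000, -0.1800, 0.0000] → [-0.0000, 1.7308, 1.2662, -1.0000, -0.0000, 0.0000]
J3: z=[-1.0000, -0.0000, 0.0000] o=[-0.5400, -0.7135, 0.2957] → [-0.0000, 1.4350, 0.7327, -1.0000, -0.0000, 0.0000]
J4: z=[-0.0000, 0.7547, 0.6561] o=[-0.5400, -1.1793, 0.8316] → [0.8537, 0.1531, -0.1761, -0.0000, 0.7547, 0.6561]
J5: z=[-0.7660, -0.4217, 0.4851] o=[-0.0451, -1.5663, 1.2767] → [-0.2497, 0.2209, -0.2023, -0.7660, -0.4217, 0.4851]
q̇ = J⁺·V = [-0.6930, 0.9270, 0.8160, -0.6910, 0.3460]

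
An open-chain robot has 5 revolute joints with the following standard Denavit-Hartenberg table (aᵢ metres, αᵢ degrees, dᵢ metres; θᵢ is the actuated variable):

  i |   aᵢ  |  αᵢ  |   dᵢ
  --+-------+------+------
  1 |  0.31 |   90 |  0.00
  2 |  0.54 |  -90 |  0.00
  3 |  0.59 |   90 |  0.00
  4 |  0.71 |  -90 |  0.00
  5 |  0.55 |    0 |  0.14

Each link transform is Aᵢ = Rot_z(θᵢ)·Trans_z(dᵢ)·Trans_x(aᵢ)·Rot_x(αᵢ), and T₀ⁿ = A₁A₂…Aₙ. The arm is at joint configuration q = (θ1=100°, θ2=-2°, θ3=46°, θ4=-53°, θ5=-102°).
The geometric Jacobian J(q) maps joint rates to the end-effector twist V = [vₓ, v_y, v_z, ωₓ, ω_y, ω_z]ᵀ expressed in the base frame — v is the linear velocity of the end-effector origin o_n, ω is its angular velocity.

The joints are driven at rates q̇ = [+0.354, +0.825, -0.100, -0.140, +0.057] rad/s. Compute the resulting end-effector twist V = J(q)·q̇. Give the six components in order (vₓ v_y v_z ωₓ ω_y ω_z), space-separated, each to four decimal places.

-0.5851 0.1488 1.2694 0.6968 0.0504 0.2908

o_n = [-0.7232, 1.8615, -0.4493]
J₁: ẑ×o_n = [-1.8615, -0.7232, 0.0000], ω = ẑ
J2: z=[0.9848, 0.1736, 0.0000] o=[-0.0538, 0.3053, 0.0000] → [-0.0780, 0.4424, 1.6488, 0.9848, 0.1736, 0.0000]
J3: z=[-0.0061, 0.0344, 0.9994] o=[-0.1475, 0.8368, -0.0188] → [-1.0389, -0.5779, 0.0136, -0.0061, 0.0344, 0.9994]
J4: z=[0.5593, 0.8286, -0.0251] o=[-0.6366, 1.1664, -0.0331] → [-0.3273, 0.2349, 0.4605, 0.5593, 0.8286, -0.0251]
J5: z=[-0.6657, 0.4669, 0.5821] o=[-0.9874, 1.3857, -0.6102] → [-0.2018, 0.2609, -0.4401, -0.6657, 0.4669, 0.5821]
V = J·q̇ = [-0.5851, 0.1488, 1.2694, 0.6968, 0.0504, 0.2908]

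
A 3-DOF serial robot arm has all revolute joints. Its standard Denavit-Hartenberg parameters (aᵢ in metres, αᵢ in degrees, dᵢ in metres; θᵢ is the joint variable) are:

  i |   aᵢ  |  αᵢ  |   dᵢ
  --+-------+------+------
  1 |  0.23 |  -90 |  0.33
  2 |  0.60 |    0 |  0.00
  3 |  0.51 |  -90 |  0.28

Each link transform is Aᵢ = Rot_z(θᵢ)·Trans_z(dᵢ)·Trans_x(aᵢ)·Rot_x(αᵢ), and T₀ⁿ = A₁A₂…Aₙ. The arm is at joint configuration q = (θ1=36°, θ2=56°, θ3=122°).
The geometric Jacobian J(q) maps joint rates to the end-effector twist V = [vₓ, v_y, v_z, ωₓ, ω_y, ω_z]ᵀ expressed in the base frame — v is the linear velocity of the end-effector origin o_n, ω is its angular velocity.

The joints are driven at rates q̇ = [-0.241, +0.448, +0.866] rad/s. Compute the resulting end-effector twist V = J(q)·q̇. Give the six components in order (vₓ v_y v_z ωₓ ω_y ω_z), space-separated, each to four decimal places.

o_n = [-0.1194, 0.2593, -0.1852]
J₁: ẑ×o_n = [-0.2593, -0.1194, 0.0000], ω = ẑ
J2: z=[-0.5878, 0.8090, 0.0000] o=[0.1861, 0.1352, 0.3300] → [-0.4168, -0.3028, 0.1742, -0.5878, 0.8090, 0.0000]
J3: z=[-0.5878, 0.8090, 0.0000] o=[0.4575, 0.3324, -0.1674] → [-0.0144, -0.0105, 0.5097, -0.5878, 0.8090, 0.0000]
V = J·q̇ = [-0.1367, -0.1160, 0.5194, -0.7723, 1.0630, -0.2410]

-0.1367 -0.1160 0.5194 -0.7723 1.0630 -0.2410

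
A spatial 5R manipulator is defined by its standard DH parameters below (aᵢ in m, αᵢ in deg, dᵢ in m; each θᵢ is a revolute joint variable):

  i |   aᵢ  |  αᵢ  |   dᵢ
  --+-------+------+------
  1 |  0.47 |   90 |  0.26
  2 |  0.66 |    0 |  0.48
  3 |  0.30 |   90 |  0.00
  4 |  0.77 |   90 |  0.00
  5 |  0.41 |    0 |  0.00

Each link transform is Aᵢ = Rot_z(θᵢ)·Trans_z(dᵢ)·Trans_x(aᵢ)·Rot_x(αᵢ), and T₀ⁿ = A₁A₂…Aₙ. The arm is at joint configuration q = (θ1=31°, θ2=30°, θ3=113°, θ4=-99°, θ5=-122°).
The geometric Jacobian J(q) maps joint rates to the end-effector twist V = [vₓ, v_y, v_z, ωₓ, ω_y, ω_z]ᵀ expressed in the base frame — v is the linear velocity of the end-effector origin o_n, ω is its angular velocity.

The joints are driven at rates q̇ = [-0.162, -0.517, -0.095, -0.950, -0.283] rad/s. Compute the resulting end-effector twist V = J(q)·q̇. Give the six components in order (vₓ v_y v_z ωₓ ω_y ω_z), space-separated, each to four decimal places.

o_n = [0.5333, 0.3974, 0.4408]
J₁: ẑ×o_n = [-0.3974, 0.5333, 0.0000], ω = ẑ
J2: z=[0.5150, -0.8572, 0.0000] o=[0.4029, 0.2421, 0.2600] → [-0.1550, -0.0931, 0.1918, 0.5150, -0.8572, 0.0000]
J3: z=[0.5150, -0.8572, 0.0000] o=[1.1400, 0.1250, 0.5900] → [0.1279, 0.0768, -0.3798, 0.5150, -0.8572, 0.0000]
J4: z=[0.5159, 0.3100, 0.7986] o=[0.9347, 0.0016, 0.7705] → [-0.4183, -0.1504, 0.3285, 0.5159, 0.3100, 0.7986]
J5: z=[0.7567, 0.2722, -0.5944] o=[0.6254, 0.7031, 0.6981] → [-0.2517, 0.2494, -0.2063, 0.7567, 0.2722, -0.5944]
V = J·q̇ = [0.6009, 0.0268, -0.3168, -1.0194, 0.1531, -0.7525]

0.6009 0.0268 -0.3168 -1.0194 0.1531 -0.7525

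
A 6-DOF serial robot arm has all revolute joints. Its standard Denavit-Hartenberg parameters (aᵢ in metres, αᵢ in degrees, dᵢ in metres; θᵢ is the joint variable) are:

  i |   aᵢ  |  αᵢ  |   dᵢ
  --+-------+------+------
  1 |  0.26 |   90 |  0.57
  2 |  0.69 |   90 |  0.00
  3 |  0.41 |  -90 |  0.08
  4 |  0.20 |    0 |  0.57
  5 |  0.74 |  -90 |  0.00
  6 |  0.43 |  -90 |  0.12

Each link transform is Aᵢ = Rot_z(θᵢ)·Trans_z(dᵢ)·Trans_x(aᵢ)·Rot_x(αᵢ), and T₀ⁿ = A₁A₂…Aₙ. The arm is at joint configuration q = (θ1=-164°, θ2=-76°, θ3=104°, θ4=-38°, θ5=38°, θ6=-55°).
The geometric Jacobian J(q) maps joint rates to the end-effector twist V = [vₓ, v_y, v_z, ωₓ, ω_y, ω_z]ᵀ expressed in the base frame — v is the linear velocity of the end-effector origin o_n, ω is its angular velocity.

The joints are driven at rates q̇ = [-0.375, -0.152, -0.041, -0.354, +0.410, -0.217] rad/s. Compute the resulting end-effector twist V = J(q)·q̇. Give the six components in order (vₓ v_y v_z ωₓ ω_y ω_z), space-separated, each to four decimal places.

o_n = [-0.3915, 1.2245, 1.1135]
J₁: ẑ×o_n = [-1.2245, -0.3915, 0.0000], ω = ẑ
J2: z=[-0.2756, 0.9613, 0.0000] o=[-0.2499, -0.0717, 0.5700] → [0.5224, 0.1498, -0.2212, -0.2756, 0.9613, 0.0000]
J3: z=[0.9327, 0.2674, -0.2419] o=[-0.4104, -0.1177, -0.0995] → [0.6491, -1.1359, 1.2468, 0.9327, 0.2674, -0.2419]
J4: z=[0.2923, -0.1678, 0.9415] o=[-0.4224, 0.2927, -0.0226] → [-1.0679, -0.3031, 0.2776, 0.2923, -0.1678, 0.9415]
J5: z=[0.2923, -0.1678, 0.9415] o=[-0.1742, 0.3795, 0.5212] → [-0.8949, -0.3777, 0.2105, 0.2923, -0.1678, 0.9415]
J6: z=[-0.9327, -0.2674, 0.2419] o=[-0.3305, 1.0817, 0.6949] → [-0.1465, 0.3756, -0.1495, -0.9327, -0.2674, 0.2419]
V = J·q̇ = [0.3961, 0.0415, 0.0030, 0.2224, -0.1084, -0.3649]

0.3961 0.0415 0.0030 0.2224 -0.1084 -0.3649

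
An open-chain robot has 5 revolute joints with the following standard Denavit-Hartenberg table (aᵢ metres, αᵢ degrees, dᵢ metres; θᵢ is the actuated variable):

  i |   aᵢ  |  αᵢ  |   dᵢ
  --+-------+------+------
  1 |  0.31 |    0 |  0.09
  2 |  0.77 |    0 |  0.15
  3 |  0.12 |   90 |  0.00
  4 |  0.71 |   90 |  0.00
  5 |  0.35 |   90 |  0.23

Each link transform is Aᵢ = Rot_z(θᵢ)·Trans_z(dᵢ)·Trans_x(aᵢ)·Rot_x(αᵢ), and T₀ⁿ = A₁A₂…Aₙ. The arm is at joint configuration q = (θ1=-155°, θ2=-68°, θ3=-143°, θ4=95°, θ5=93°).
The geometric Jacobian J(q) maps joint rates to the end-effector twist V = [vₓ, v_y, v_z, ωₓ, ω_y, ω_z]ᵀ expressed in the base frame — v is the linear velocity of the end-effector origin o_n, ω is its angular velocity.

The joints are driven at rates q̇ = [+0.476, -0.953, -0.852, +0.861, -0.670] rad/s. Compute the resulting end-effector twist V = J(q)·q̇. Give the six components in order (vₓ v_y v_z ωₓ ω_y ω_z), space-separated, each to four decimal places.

-0.8180 -0.1446 0.3787 -0.7538 -0.7865 -1.3874

o_n = [-0.5934, 0.0163, 0.9491]
J₁: ẑ×o_n = [-0.0163, -0.5934, 0.0000], ω = ẑ
J2: z=[0.0000, 0.0000, 1.0000] o=[-0.2810, -0.1310, 0.0900] → [-0.1473, -0.3124, 0.0000, 0.0000, 0.0000, 1.0000]
J3: z=[0.0000, 0.0000, 1.0000] o=[-0.8441, 0.3941, 0.2400] → [0.3778, 0.2507, -0.0000, 0.0000, 0.0000, 1.0000]
J4: z=[-0.1045, -0.9945, 0.0000] o=[-0.7248, 0.3816, 0.2400] → [-0.7052, 0.0741, 0.1688, -0.1045, -0.9945, 0.0000]
J5: z=[0.9907, -0.1041, 0.0872] o=[-0.7863, 0.3881, 0.9473] → [0.0322, 0.0150, -0.3482, 0.9907, -0.1041, 0.0872]
V = J·q̇ = [-0.8180, -0.1446, 0.3787, -0.7538, -0.7865, -1.3874]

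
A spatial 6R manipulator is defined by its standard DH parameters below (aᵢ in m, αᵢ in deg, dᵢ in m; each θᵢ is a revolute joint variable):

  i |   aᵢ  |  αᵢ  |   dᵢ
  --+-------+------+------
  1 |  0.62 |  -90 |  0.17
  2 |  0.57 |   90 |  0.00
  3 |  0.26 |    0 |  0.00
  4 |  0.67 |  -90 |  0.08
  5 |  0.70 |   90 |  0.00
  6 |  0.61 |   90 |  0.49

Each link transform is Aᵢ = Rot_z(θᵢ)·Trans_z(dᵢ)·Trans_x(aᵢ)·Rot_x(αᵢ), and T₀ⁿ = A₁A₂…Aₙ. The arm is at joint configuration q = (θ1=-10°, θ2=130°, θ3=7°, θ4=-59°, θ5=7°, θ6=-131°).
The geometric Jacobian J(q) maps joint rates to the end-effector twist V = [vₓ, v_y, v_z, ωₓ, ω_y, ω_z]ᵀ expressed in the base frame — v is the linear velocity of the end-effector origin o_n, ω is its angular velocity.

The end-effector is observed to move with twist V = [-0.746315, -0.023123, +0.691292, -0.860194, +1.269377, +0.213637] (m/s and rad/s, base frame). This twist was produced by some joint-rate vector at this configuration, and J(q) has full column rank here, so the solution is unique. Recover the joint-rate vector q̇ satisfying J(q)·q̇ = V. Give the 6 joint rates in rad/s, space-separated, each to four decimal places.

o_n = [0.1311, -1.1007, -1.0115]
J₁: ẑ×o_n = [1.1007, 0.1311, -0.0000], ω = ẑ
J2: z=[0.1736, 0.9848, 0.0000] o=[0.6106, -0.1077, 0.1700] → [-1.1635, 0.2052, 0.2998, 0.1736, 0.9848, 0.0000]
J3: z=[0.7544, -0.1330, -0.6428] o=[0.2498, -0.0440, -0.2666] → [-0.5802, 0.6382, -0.8130, 0.7544, -0.1330, -0.6428]
J4: z=[0.7544, -0.1330, -0.6428] o=[0.0919, 0.0160, -0.4643] → [-0.6450, 0.3876, -0.8372, 0.7544, -0.1330, -0.6428]
J5: z=[-0.3919, 0.6943, -0.6037] o=[-0.2005, -0.4686, -0.8317] → [-0.5064, -0.2706, 0.0175, -0.3919, 0.6943, -0.6037]
J6: z=[0.6846, -0.2182, -0.6955] o=[-0.6307, -0.9487, -1.1046] → [-0.1261, -0.5936, 0.0621, 0.6846, -0.2182, -0.6955]
q̇ = J⁺·V = [-0.0760, 0.6750, 0.0370, -0.6370, 0.6280, -0.4070]

-0.0760 0.6750 0.0370 -0.6370 0.6280 -0.4070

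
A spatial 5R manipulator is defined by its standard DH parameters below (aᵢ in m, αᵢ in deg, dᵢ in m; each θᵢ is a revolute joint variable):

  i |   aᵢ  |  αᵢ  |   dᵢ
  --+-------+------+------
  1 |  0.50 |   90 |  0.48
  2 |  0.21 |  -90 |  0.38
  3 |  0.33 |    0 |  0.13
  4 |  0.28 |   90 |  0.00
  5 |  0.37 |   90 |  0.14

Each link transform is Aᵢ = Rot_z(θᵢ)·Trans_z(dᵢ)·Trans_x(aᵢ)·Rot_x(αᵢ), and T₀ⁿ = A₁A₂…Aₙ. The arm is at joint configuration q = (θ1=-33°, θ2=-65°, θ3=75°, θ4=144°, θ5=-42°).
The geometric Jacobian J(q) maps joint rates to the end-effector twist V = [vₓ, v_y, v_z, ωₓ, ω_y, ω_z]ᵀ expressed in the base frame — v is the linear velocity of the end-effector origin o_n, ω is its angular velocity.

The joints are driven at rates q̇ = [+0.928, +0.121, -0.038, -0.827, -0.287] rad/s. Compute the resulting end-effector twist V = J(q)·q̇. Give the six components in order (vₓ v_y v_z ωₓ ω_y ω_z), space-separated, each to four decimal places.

o_n = [0.0863, -0.4157, 0.6333]
J₁: ẑ×o_n = [0.4157, 0.0863, -0.0000], ω = ẑ
J2: z=[-0.5446, -0.8387, 0.0000] o=[0.4193, -0.2723, 0.4800] → [-0.1286, 0.0835, -0.2012, -0.5446, -0.8387, 0.0000]
J3: z=[0.7601, -0.4936, 0.4226] o=[0.2868, -0.6394, 0.2897] → [-0.2641, -0.3459, 0.0710, 0.7601, -0.4936, 0.4226]
J4: z=[0.7601, -0.4936, 0.4226] o=[0.5895, -0.4558, 0.2672] → [-0.1977, -0.4909, -0.2179, 0.7601, -0.4936, 0.4226]
J5: z=[0.2002, 0.7966, 0.5704] o=[0.4164, -0.5535, 0.4644] → [0.0559, -0.2221, 0.2906, 0.2002, 0.7966, 0.5704]
V = J·q̇ = [0.5277, 0.5731, 0.0698, -0.7808, 0.0969, 0.3987]

0.5277 0.5731 0.0698 -0.7808 0.0969 0.3987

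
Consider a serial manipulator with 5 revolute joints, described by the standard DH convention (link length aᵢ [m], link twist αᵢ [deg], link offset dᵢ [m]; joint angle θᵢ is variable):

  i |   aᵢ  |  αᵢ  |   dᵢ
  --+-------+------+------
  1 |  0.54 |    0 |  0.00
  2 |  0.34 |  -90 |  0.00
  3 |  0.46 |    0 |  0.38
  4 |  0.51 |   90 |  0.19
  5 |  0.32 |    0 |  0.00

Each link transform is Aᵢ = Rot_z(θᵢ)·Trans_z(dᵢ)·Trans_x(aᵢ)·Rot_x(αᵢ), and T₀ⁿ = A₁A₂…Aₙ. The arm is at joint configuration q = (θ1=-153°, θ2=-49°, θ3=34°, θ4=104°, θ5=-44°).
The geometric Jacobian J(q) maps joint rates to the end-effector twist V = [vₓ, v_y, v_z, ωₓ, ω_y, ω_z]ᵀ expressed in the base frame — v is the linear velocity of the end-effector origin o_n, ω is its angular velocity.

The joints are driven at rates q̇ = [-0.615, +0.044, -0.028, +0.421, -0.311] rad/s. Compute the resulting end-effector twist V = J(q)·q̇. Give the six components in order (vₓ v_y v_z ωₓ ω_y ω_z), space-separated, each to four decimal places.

-0.1452 0.4764 0.2731 0.0457 -0.4423 -0.3399

o_n = [-0.7702, -0.5034, -0.7525]
J₁: ẑ×o_n = [0.5034, -0.7702, 0.0000], ω = ẑ
J2: z=[0.0000, 0.0000, 1.0000] o=[-0.4811, -0.2452, 0.0000] → [0.2582, -0.2891, 0.0000, 0.0000, 0.0000, 1.0000]
J3: z=[-0.3746, -0.9272, 0.0000] o=[-0.7964, -0.1178, 0.0000] → [0.6977, -0.2819, 0.1687, -0.3746, -0.9272, 0.0000]
J4: z=[-0.3746, -0.9272, 0.0000] o=[-1.2923, -0.3273, -0.2572] → [0.4592, -0.1855, 0.5501, -0.3746, -0.9272, 0.0000]
J5: z=[-0.6204, 0.2507, -0.7431] o=[-1.0121, -0.6454, -0.5985] → [0.0669, -0.2753, -0.1487, -0.6204, 0.2507, -0.7431]
V = J·q̇ = [-0.1452, 0.4764, 0.2731, 0.0457, -0.4423, -0.3399]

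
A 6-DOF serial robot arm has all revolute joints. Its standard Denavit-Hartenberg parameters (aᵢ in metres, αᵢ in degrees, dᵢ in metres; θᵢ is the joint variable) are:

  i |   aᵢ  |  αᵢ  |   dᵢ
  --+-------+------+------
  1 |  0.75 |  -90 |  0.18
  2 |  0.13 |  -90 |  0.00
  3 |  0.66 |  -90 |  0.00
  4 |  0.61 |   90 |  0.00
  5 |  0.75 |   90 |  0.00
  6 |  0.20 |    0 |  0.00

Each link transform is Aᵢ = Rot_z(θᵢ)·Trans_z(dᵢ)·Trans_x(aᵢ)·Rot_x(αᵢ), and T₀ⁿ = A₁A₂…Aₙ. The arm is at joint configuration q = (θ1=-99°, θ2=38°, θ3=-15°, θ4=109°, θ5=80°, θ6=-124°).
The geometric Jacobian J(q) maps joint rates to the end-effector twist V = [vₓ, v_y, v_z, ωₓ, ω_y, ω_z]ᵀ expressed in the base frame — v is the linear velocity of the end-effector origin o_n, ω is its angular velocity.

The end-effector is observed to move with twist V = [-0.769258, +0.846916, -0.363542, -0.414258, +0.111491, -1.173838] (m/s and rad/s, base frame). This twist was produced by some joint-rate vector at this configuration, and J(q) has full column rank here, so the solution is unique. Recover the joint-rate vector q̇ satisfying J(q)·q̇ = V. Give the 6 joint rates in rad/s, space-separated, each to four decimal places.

o_n = [-0.7767, -1.4680, 0.3346]
J₁: ẑ×o_n = [1.4680, -0.7767, 0.0000], ω = ẑ
J2: z=[0.9877, -0.1564, 0.0000] o=[-0.1173, -0.7408, 0.1800] → [-0.0242, -0.1527, -0.8214, 0.9877, -0.1564, 0.0000]
J3: z=[0.0963, 0.6081, -0.7880] o=[-0.1334, -0.8419, 0.1000] → [-0.3506, 0.4844, 0.3309, 0.0963, 0.6081, -0.7880]
J4: z=[-0.9859, -0.0503, -0.1593] o=[-0.0432, -1.3648, -0.2925] → [-0.0480, 0.7352, 0.0647, -0.9859, -0.0503, -0.1593]
J5: z=[0.0978, -0.9471, -0.3057] o=[-0.1259, -1.5582, 0.2801] → [-0.0241, 0.1937, -0.6076, 0.0978, -0.9471, -0.3057]
J6: z=[0.0377, -0.3035, 0.9521] o=[-0.8718, -1.6367, 0.2846] → [-0.1758, 0.0886, 0.0352, 0.0377, -0.3035, 0.9521]
q̇ = J⁺·V = [-0.6250, 0.5250, -0.2280, 0.8800, -0.1810, -0.6760]

-0.6250 0.5250 -0.2280 0.8800 -0.1810 -0.6760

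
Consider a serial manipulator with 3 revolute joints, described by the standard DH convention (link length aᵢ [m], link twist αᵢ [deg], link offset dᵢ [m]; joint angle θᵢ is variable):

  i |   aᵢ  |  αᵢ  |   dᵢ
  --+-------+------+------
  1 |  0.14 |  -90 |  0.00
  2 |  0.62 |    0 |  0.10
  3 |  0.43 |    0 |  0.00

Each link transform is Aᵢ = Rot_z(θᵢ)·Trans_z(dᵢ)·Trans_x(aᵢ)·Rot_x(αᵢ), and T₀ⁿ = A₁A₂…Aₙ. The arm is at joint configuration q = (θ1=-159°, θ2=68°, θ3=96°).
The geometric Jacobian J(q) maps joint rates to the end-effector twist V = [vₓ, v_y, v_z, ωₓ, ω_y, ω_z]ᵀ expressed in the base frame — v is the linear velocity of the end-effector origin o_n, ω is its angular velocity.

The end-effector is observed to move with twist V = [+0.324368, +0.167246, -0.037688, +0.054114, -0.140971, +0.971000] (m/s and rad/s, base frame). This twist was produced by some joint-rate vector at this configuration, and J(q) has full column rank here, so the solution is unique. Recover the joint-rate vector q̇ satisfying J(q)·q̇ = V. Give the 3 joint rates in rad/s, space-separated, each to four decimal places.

0.9710 0.4310 -0.2800

o_n = [0.0742, -0.0786, -0.6934]
J₁: ẑ×o_n = [0.0786, 0.0742, -0.0000], ω = ẑ
J2: z=[0.3584, -0.9336, 0.0000] o=[-0.1307, -0.0502, 0.0000] → [0.6473, 0.2485, 0.1811, 0.3584, -0.9336, 0.0000]
J3: z=[0.3584, -0.9336, 0.0000] o=[-0.3117, -0.2268, -0.5749] → [0.1107, 0.0425, 0.4133, 0.3584, -0.9336, 0.0000]
q̇ = J⁺·V = [0.9710, 0.4310, -0.2800]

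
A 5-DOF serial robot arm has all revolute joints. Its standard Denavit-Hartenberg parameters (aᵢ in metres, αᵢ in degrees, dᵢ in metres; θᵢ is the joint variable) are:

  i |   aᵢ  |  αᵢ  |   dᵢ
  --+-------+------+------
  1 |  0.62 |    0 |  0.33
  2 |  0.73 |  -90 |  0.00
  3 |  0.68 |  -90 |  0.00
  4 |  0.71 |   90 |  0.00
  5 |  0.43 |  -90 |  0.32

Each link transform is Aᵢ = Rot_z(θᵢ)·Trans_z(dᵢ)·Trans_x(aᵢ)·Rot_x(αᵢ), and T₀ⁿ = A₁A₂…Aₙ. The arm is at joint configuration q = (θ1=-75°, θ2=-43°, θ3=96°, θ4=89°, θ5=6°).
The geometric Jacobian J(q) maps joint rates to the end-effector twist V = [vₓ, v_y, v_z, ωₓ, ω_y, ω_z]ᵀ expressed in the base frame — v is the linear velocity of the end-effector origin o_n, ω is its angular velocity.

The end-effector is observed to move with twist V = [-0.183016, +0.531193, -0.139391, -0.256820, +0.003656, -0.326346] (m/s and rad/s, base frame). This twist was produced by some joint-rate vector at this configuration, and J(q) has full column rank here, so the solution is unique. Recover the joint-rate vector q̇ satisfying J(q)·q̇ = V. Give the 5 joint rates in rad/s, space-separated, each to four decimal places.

-0.0520 -0.6350 -0.2220 -0.0790 -0.3710

o_n = [-1.1106, -0.5784, -0.6795]
J₁: ẑ×o_n = [0.5784, -1.1106, 0.0000], ω = ẑ
J2: z=[0.0000, 0.0000, 1.0000] o=[0.1605, -0.5989, 0.3300] → [-0.0204, -1.2711, 0.0000, 0.0000, 0.0000, 1.0000]
J3: z=[0.8829, -0.4695, 0.0000] o=[-0.1822, -1.2434, 0.3300] → [0.4739, 0.8914, 0.1513, 0.8829, -0.4695, 0.0000]
J4: z=[0.4669, 0.8781, 0.1045] o=[-0.1489, -1.1807, -0.3463] → [-0.3556, 0.0551, 1.1257, 0.4669, 0.8781, 0.1045]
J5: z=[0.0645, 0.0841, -0.9944] o=[-0.7751, -0.8462, -0.3586] → [0.2393, 0.3543, 0.0455, 0.0645, 0.0841, -0.9944]
q̇ = J⁺·V = [-0.0520, -0.6350, -0.2220, -0.0790, -0.3710]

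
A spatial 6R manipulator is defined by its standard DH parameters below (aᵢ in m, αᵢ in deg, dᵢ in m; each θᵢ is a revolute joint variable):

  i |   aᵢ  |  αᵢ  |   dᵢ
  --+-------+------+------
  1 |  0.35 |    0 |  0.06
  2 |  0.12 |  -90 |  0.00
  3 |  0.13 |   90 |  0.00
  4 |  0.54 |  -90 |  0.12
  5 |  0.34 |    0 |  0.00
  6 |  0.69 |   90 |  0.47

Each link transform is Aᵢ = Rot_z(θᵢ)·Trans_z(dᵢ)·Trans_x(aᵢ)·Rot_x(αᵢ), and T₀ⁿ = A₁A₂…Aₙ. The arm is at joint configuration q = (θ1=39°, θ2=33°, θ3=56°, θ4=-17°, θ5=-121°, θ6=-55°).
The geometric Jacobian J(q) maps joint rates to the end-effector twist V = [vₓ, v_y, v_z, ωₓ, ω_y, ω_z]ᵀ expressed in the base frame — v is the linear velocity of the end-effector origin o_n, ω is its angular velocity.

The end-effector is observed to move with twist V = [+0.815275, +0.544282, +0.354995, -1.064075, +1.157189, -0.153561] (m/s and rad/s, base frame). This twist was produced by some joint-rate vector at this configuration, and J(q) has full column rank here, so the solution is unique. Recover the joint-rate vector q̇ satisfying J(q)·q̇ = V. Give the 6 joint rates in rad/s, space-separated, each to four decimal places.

-0.7520 0.3960 0.5070 0.7530 0.8720 0.0300

o_n = [-0.0978, 0.8426, 0.3517]
J₁: ẑ×o_n = [-0.8426, -0.0978, 0.0000], ω = ẑ
J2: z=[0.0000, 0.0000, 1.0000] o=[0.2720, 0.2203, 0.0600] → [-0.6223, -0.3698, 0.0000, 0.0000, 0.0000, 1.0000]
J3: z=[-0.9511, 0.3090, 0.0000] o=[0.3091, 0.3344, 0.0600] → [0.0901, 0.2774, -0.3576, -0.9511, 0.3090, 0.0000]
J4: z=[0.2562, 0.7885, 0.5592] o=[0.3315, 0.4035, -0.0478] → [0.0695, -0.3424, 0.4510, 0.2562, 0.7885, 0.5592]
J5: z=[-0.8590, 0.4510, -0.2424] o=[0.6017, 0.7240, -0.4088] → [0.3717, 0.8228, 0.2136, -0.8590, 0.4510, -0.2424]
J6: z=[-0.8590, 0.4510, -0.2424] o=[0.5987, 0.8805, -0.1070] → [0.1977, 0.5628, 0.3467, -0.8590, 0.4510, -0.2424]
q̇ = J⁺·V = [-0.7520, 0.3960, 0.5070, 0.7530, 0.8720, 0.0300]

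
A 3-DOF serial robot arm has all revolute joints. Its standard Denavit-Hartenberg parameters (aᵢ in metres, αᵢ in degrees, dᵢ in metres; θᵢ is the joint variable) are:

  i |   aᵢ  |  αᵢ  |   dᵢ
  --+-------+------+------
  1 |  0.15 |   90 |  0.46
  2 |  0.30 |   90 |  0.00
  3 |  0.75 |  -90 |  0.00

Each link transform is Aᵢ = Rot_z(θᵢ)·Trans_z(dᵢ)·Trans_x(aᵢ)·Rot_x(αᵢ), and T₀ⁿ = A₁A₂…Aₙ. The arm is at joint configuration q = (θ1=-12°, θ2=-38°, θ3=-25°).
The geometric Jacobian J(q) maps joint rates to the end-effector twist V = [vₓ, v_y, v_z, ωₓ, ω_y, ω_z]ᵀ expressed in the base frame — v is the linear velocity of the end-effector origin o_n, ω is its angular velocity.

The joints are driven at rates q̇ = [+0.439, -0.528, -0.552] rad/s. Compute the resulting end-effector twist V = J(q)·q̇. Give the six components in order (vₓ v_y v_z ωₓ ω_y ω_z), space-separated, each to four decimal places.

o_n = [0.9678, 0.1183, -0.1432]
J₁: ẑ×o_n = [-0.1183, 0.9678, 0.0000], ω = ẑ
J2: z=[-0.2079, -0.9781, 0.0000] o=[0.1467, -0.0312, 0.4600] → [0.5900, -0.1254, 0.7720, -0.2079, -0.9781, 0.0000]
J3: z=[-0.6022, 0.1280, -0.7880] o=[0.3780, -0.0803, 0.2753] → [0.1030, -0.7168, -0.1951, -0.6022, 0.1280, -0.7880]
V = J·q̇ = [-0.4203, 0.8868, -0.2999, 0.4422, 0.4458, 0.8740]

-0.4203 0.8868 -0.2999 0.4422 0.4458 0.8740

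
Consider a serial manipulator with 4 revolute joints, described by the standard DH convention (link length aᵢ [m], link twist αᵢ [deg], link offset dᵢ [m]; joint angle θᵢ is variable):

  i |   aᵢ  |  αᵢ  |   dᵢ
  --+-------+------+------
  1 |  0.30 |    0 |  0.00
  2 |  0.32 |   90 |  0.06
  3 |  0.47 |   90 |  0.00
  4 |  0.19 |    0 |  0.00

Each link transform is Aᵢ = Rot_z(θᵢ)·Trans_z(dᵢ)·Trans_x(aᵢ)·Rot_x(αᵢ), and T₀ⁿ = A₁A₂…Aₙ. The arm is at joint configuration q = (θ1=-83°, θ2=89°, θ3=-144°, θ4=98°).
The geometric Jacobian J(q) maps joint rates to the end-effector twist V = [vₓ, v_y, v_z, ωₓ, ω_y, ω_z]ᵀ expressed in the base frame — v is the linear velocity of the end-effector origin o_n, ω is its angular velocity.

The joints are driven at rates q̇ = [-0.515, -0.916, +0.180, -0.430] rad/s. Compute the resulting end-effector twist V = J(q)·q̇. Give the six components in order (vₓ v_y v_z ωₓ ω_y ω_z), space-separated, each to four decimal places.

-0.4442 -0.0049 -0.1121 0.2702 -0.1526 -1.7789

o_n = [0.0176, -0.4889, -0.2007]
J₁: ẑ×o_n = [0.4889, 0.0176, -0.0000], ω = ẑ
J2: z=[0.0000, 0.0000, 1.0000] o=[0.0366, -0.2978, 0.0000] → [0.1912, -0.0190, 0.0000, 0.0000, 0.0000, 1.0000]
J3: z=[0.1045, -0.9945, 0.0000] o=[0.3548, -0.2643, 0.0600] → [0.2593, 0.0273, -0.3588, 0.1045, -0.9945, 0.0000]
J4: z=[-0.5846, -0.0614, 0.8090] o=[-0.0233, -0.3041, -0.2163] → [0.1486, 0.0422, 0.1106, -0.5846, -0.0614, 0.8090]
V = J·q̇ = [-0.4442, -0.0049, -0.1121, 0.2702, -0.1526, -1.7789]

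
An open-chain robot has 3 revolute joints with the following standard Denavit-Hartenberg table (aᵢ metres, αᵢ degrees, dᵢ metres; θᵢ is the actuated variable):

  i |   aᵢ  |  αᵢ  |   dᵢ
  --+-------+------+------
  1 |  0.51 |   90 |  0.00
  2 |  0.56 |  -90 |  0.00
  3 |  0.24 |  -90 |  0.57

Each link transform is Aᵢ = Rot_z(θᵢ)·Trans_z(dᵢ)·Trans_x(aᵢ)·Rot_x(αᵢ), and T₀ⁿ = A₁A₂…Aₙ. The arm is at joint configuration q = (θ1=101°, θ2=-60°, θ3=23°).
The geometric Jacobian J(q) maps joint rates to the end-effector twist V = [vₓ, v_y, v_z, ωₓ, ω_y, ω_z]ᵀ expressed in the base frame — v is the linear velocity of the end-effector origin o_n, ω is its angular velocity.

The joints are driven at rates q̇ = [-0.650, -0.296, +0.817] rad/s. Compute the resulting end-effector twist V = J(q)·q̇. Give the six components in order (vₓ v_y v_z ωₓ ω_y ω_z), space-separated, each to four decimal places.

o_n = [-0.3581, 1.3506, -0.3913]
J₁: ẑ×o_n = [-1.3506, -0.3581, 0.0000], ω = ẑ
J2: z=[0.9816, 0.1908, 0.0000] o=[-0.0973, 0.5006, 0.0000] → [-0.0747, 0.3841, 0.8841, 0.9816, 0.1908, 0.0000]
J3: z=[-0.1652, 0.8501, 0.5000] o=[-0.1507, 0.7755, -0.4850] → [-0.2079, -0.0882, 0.0812, -0.1652, 0.8501, 0.5000]
V = J·q̇ = [0.7301, 0.0470, -0.1953, -0.4256, 0.6381, -0.2415]

0.7301 0.0470 -0.1953 -0.4256 0.6381 -0.2415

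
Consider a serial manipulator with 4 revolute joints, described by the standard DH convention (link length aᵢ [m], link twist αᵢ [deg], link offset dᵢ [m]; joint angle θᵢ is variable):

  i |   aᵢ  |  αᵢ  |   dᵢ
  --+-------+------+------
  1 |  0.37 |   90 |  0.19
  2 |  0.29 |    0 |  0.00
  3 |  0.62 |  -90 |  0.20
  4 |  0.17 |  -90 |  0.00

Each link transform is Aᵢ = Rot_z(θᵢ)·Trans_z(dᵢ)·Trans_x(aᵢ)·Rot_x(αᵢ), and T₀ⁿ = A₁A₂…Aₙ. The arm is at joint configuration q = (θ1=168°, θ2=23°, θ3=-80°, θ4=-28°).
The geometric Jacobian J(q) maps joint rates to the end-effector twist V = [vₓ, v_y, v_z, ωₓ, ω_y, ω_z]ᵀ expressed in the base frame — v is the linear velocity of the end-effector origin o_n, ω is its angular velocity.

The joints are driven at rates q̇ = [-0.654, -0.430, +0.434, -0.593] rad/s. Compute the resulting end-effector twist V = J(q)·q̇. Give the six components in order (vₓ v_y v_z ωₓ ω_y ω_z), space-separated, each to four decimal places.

0.3162 0.7301 -0.0734 0.4873 -0.0995 -0.9770

o_n = [-0.9751, 0.4933, -0.3425]
J₁: ẑ×o_n = [-0.4933, -0.9751, 0.0000], ω = ẑ
J2: z=[0.2079, 0.9781, 0.0000] o=[-0.3619, 0.0769, 0.1900] → [-0.5209, 0.1107, 0.6864, 0.2079, 0.9781, 0.0000]
J3: z=[0.2079, 0.9781, 0.0000] o=[-0.6230, 0.1324, 0.3033] → [-0.6317, 0.1343, 0.4194, 0.2079, 0.9781, 0.0000]
J4: z=[-0.8203, 0.1744, 0.5446] o=[-0.9117, 0.3983, -0.2167] → [-0.0737, -0.1378, -0.0669, -0.8203, 0.1744, 0.5446]
V = J·q̇ = [0.3162, 0.7301, -0.0734, 0.4873, -0.0995, -0.9770]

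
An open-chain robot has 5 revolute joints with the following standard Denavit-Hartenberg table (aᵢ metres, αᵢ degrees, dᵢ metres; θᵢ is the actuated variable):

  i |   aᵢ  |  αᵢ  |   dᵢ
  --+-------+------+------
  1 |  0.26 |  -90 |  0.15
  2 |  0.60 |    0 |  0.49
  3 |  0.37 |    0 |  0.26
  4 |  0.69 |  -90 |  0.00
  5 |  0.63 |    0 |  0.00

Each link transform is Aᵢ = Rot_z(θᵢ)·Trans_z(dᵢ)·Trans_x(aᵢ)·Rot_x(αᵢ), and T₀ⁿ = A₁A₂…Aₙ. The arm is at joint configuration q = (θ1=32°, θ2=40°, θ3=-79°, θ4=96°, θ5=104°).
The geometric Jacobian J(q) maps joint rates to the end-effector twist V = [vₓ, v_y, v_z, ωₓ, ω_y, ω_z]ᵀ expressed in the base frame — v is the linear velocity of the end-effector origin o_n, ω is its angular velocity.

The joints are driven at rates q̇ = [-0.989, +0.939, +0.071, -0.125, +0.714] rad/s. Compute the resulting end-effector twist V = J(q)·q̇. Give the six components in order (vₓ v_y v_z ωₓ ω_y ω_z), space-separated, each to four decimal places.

o_n = [1.0289, 0.8065, -0.4537]
J₁: ẑ×o_n = [-0.8065, 1.0289, 0.0000], ω = ẑ
J2: z=[-0.5299, 0.8480, 0.0000] o=[0.2205, 0.1378, 0.1500] → [-0.5120, -0.3199, -1.0400, -0.5299, 0.8480, 0.0000]
J3: z=[-0.5299, 0.8480, 0.0000] o=[0.3506, 0.7969, -0.2357] → [-0.1849, -0.1155, -0.5803, -0.5299, 0.8480, 0.0000]
J4: z=[-0.5299, 0.8480, 0.0000] o=[0.4567, 1.1698, -0.0028] → [-0.3824, -0.2389, -0.2928, -0.5299, 0.8480, 0.0000]
J5: z=[-0.7112, -0.4444, -0.5446] o=[0.7754, 1.3689, -0.5815] → [-0.3631, -0.0472, 0.5127, -0.7112, -0.4444, -0.5446]
V = J·q̇ = [0.0923, -1.3300, -0.6151, -0.9768, 0.4332, -1.3779]

0.0923 -1.3300 -0.6151 -0.9768 0.4332 -1.3779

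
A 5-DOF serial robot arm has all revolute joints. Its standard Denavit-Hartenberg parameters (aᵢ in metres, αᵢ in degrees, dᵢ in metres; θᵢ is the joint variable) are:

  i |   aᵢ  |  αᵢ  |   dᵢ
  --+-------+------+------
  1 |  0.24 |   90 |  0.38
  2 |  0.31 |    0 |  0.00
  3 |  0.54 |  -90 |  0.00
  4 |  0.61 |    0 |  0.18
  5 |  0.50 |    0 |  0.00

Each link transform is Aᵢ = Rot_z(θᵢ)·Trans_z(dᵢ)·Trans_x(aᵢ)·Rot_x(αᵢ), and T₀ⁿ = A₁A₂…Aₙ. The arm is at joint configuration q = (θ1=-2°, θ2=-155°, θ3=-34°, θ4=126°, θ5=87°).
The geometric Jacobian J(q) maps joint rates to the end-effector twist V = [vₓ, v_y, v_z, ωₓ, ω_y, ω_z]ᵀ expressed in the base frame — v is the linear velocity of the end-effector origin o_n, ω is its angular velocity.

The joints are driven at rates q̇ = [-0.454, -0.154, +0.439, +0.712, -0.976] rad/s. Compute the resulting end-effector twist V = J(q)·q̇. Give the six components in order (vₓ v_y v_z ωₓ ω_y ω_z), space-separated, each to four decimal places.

o_n = [0.1735, 0.2153, 0.0340]
J₁: ẑ×o_n = [-0.2153, 0.1735, 0.0000], ω = ẑ
J2: z=[-0.0349, -0.9994, 0.0000] o=[0.2399, -0.0084, 0.3800] → [0.3458, -0.0121, -0.0742, -0.0349, -0.9994, 0.0000]
J3: z=[-0.0349, -0.9994, 0.0000] o=[-0.0409, 0.0014, 0.2490] → [0.2149, -0.0075, 0.2068, -0.0349, -0.9994, 0.0000]
J4: z=[-0.1563, 0.0055, -0.9877] o=[-0.5740, 0.0200, 0.3335] → [0.1912, -0.7850, -0.0346, -0.1563, 0.0055, -0.9877]
J5: z=[-0.1563, 0.0055, -0.9877] o=[-0.2310, 0.5019, 0.0996] → [-0.2834, -0.4097, 0.0426, -0.1563, 0.0055, -0.9877]
V = J·q̇ = [0.5516, -0.2393, 0.0360, 0.0313, -0.2863, -0.1933]

0.5516 -0.2393 0.0360 0.0313 -0.2863 -0.1933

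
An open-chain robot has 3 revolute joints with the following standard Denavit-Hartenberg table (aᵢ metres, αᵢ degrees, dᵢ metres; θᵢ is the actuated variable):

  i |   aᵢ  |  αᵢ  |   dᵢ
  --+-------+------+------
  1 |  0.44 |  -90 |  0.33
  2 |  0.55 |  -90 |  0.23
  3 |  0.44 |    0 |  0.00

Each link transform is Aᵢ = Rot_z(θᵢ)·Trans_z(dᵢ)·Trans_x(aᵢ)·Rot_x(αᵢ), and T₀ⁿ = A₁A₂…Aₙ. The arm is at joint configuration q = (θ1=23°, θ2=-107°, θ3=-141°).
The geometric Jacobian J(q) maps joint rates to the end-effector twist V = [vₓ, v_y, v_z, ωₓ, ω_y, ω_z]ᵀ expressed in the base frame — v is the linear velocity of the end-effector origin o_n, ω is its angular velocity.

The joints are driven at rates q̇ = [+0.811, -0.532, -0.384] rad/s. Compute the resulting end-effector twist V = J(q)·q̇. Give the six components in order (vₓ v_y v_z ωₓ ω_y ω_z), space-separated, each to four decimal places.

-0.5161 -0.0276 -0.1340 -0.1302 -0.6332 0.6987

o_n = [0.1510, 0.6148, 0.5290]
J₁: ẑ×o_n = [-0.6148, 0.1510, 0.0000], ω = ẑ
J2: z=[-0.3907, 0.9205, 0.0000] o=[0.4050, 0.1719, 0.3300] → [0.1831, 0.0777, 0.0608, -0.3907, 0.9205, 0.0000]
J3: z=[0.8803, 0.3737, 0.2924] o=[0.1671, 0.3208, 0.8560] → [-0.2081, 0.2831, 0.2648, 0.8803, 0.3737, 0.2924]
V = J·q̇ = [-0.5161, -0.0276, -0.1340, -0.1302, -0.6332, 0.6987]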